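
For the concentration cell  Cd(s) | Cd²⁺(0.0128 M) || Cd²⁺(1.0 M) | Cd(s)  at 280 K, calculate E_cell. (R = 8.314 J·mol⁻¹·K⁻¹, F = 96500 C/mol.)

0.053 V

Both half-cells are Cd²⁺/Cd, so E°_cell = 0. The concentrated side is the cathode; the cell reaction moves Cd²⁺ from high to low concentration with n = 2.
Q = [Cd²⁺]_dilute/[Cd²⁺]_conc = 0.0128/1.0 = 0.0128.
E = 0 − (RT/nF) ln Q = −((8.314×280)/(2×96500))(-4.358) = 0.0526 V.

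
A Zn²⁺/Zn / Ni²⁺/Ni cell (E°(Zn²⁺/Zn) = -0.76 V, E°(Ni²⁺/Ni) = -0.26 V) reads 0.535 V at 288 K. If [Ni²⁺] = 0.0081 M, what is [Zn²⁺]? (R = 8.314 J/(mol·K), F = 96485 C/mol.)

4.8 × 10^-4 M

From the Nernst equation, ln Q = nF(E° − E)/RT = 2×96485×(0.50 − 0.535)/(8.314×288) = -2.821, so Q = 0.0596.
With Q = [Zn²⁺]/[Ni²⁺] and the known concentrations, [Zn²⁺] in the numerator gives [Zn²⁺] = 4.8 × 10^-4 M.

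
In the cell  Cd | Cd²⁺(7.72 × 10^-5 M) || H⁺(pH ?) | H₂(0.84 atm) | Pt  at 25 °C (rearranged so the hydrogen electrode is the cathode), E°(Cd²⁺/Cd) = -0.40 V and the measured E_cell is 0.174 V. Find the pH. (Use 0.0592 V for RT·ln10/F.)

pH = 5.91

E°_cell = 0.40 V and n = 2.
log Q = n(E° − E)/0.0592 = 2×(0.40 − 0.174)/0.0592 = 7.635.
With Q = [Cd²⁺]·P(H₂) / [H⁺]^2, solving for [H⁺] gives log[H⁺] = -5.912, so pH = 5.91.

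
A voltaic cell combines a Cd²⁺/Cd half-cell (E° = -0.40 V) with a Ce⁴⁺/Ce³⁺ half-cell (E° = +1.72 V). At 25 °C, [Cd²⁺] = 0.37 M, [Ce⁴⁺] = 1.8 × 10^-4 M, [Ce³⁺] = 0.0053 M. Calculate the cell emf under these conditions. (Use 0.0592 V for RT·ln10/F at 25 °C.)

The Ce⁴⁺/Ce³⁺ couple has the higher reduction potential and acts as the cathode, so E°_cell = +1.72 − (-0.40) = 2.12 V.
Balancing electrons gives n = 2; the reaction quotient is Q = [Cd²⁺]·[Ce³⁺]^2/[Ce⁴⁺]^2 = 321.
At 25 °C, E = E° − (0.0592/n) log Q = 2.12 − (0.0592/2)(2.506) = 2.120 − 0.074 = 2.046 V.

2.05 V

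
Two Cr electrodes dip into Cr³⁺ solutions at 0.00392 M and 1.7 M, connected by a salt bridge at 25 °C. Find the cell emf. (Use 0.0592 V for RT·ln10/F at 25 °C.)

0.052 V

Both half-cells are Cr³⁺/Cr, so E°_cell = 0. The concentrated side is the cathode; the cell reaction moves Cr³⁺ from high to low concentration with n = 3.
Q = [Cr³⁺]_dilute/[Cr³⁺]_conc = 0.00392/1.7 = 0.00231.
E = 0 − (0.0592/3) log Q = −(0.0592/3)(-2.637) = 0.0520 V.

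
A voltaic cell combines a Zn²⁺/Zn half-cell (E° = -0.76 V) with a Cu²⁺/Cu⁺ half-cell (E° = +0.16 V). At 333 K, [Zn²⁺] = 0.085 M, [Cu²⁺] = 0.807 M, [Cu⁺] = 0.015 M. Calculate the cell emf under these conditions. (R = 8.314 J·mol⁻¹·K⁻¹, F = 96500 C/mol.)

The Cu²⁺/Cu⁺ couple has the higher reduction potential and acts as the cathode, so E°_cell = +0.16 − (-0.76) = 0.92 V.
Balancing electrons gives n = 2; the reaction quotient is Q = [Zn²⁺]·[Cu⁺]^2/[Cu²⁺]^2 = 2.94 × 10^-5.
E = E° − (RT/nF) ln Q = 0.92 − (8.314×333)/(2×96500) × (-10.436) = 0.920 + 0.150 = 1.070 V.

1.07 V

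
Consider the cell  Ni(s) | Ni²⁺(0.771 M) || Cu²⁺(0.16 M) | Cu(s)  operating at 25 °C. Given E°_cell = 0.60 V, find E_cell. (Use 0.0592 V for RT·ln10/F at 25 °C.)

0.580 V

Balancing electrons gives n = 2; the reaction quotient is Q = [Ni²⁺]/[Cu²⁺] = 4.82.
At 25 °C, E = E° − (0.0592/n) log Q = 0.60 − (0.0592/2)(0.683) = 0.600 − 0.020 = 0.580 V.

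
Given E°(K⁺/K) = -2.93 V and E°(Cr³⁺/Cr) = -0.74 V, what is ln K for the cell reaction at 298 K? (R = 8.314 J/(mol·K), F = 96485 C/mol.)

E°_cell = -0.74 − (-2.93) = 2.19 V, with n = 3 electrons transferred.
At equilibrium E = 0, so the Nernst equation gives ln K = nFE°/RT = (3)(96485)(2.19)/((8.314)(298)) = 255.86.

ln K = 255.9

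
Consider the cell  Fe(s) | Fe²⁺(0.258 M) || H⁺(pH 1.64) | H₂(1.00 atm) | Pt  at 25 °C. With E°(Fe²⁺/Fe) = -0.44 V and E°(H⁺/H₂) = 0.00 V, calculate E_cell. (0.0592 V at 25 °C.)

The hydrogen couple is the cathode, so E°_cell = 0.44 V; n = 2.
[H⁺] = 10^(−1.64) = 0.023 M, and Q = [Fe²⁺]·P(H₂) / [H⁺]^2 = 492.
E = E° − (0.0592/2) log Q = 0.44 − (0.0592/2)(2.692) = 0.360 V.

0.36 V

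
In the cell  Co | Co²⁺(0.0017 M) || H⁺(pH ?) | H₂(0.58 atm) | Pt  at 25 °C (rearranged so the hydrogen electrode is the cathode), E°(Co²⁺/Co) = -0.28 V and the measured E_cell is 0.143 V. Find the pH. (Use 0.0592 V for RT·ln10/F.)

pH = 3.82

E°_cell = 0.28 V and n = 2.
log Q = n(E° − E)/0.0592 = 2×(0.28 − 0.143)/0.0592 = 4.628.
With Q = [Co²⁺]·P(H₂) / [H⁺]^2, solving for [H⁺] gives log[H⁺] = -3.817, so pH = 3.82.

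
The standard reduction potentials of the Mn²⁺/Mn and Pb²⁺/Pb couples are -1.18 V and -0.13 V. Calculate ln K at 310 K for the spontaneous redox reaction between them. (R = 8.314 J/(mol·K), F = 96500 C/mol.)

ln K = 78.6

E°_cell = -0.13 − (-1.18) = 1.05 V, with n = 2 electrons transferred.
At equilibrium E = 0, so the Nernst equation gives ln K = nFE°/RT = (2)(96500)(1.05)/((8.314)(310)) = 78.63.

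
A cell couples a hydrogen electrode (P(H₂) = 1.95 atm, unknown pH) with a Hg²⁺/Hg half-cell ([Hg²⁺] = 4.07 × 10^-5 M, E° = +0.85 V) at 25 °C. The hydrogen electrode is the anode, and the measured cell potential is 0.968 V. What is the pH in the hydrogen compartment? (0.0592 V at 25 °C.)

E°_cell = 0.85 V and n = 2.
log Q = n(E° − E)/0.0592 = 2×(0.85 − 0.968)/0.0592 = -3.986.
With Q = [H⁺]^2 / ([Hg²⁺]·P(H₂)), solving for [H⁺] gives log[H⁺] = -4.043, so pH = 4.04.

pH = 4.04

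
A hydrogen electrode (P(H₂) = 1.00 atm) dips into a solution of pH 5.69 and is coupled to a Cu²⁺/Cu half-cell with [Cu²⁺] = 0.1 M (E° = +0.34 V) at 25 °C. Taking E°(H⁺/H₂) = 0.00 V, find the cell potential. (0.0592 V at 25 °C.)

0.65 V

The Cu²⁺/Cu couple is the cathode, so E°_cell = 0.34 V; n = 2.
[H⁺] = 10^(−5.69) = 2 × 10^-6 M, and Q = [H⁺]^2 / ([Cu²⁺]·P(H₂)) = 4.17 × 10^-11.
E = E° − (0.0592/2) log Q = 0.34 − (0.0592/2)(-10.380) = 0.647 V.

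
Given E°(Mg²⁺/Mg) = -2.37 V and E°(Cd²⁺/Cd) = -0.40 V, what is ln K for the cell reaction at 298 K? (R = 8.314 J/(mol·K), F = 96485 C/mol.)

ln K = 153.4

E°_cell = -0.40 − (-2.37) = 1.97 V, with n = 2 electrons transferred.
At equilibrium E = 0, so the Nernst equation gives ln K = nFE°/RT = (2)(96485)(1.97)/((8.314)(298)) = 153.44.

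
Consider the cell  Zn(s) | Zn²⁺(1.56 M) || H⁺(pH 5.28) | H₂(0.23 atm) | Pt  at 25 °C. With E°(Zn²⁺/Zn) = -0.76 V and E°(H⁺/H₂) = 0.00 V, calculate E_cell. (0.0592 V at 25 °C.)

The hydrogen couple is the cathode, so E°_cell = 0.76 V; n = 2.
[H⁺] = 10^(−5.28) = 5.2 × 10^-6 M, and Q = [Zn²⁺]·P(H₂) / [H⁺]^2 = 1.3 × 10^10.
E = E° − (0.0592/2) log Q = 0.76 − (0.0592/2)(10.115) = 0.461 V.

0.46 V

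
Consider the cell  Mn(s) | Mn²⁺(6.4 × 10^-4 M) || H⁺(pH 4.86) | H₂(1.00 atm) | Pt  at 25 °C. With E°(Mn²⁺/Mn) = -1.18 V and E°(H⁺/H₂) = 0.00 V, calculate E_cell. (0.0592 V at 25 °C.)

0.99 V

The hydrogen couple is the cathode, so E°_cell = 1.18 V; n = 2.
[H⁺] = 10^(−4.86) = 1.4 × 10^-5 M, and Q = [Mn²⁺]·P(H₂) / [H⁺]^2 = 3.36 × 10^6.
E = E° − (0.0592/2) log Q = 1.18 − (0.0592/2)(6.526) = 0.987 V.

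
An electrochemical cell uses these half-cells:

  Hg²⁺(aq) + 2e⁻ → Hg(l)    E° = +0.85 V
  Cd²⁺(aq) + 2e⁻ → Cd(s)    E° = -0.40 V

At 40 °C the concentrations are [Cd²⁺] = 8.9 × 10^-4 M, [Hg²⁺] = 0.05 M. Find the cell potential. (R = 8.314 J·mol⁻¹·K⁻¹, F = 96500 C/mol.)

The Hg²⁺/Hg couple has the higher reduction potential and acts as the cathode, so E°_cell = +0.85 − (-0.40) = 1.25 V.
Balancing electrons gives n = 2; the reaction quotient is Q = [Cd²⁺]/[Hg²⁺] = 0.0178.
E = E° − (RT/nF) ln Q = 1.25 − (8.314×313)/(2×96500) × (-4.029) = 1.250 + 0.054 = 1.304 V.

1.30 V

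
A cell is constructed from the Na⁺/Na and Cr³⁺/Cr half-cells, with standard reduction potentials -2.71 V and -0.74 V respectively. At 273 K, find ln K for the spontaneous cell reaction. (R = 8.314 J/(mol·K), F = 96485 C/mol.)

E°_cell = -0.74 − (-2.71) = 1.97 V, with n = 3 electrons transferred.
At equilibrium E = 0, so the Nernst equation gives ln K = nFE°/RT = (3)(96485)(1.97)/((8.314)(273)) = 251.23.

ln K = 251.2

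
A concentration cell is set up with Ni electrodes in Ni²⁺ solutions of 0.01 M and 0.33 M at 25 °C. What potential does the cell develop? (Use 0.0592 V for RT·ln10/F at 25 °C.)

0.045 V

Both half-cells are Ni²⁺/Ni, so E°_cell = 0. The concentrated side is the cathode; the cell reaction moves Ni²⁺ from high to low concentration with n = 2.
Q = [Ni²⁺]_dilute/[Ni²⁺]_conc = 0.01/0.33 = 0.0303.
E = 0 − (0.0592/2) log Q = −(0.0592/2)(-1.519) = 0.0450 V.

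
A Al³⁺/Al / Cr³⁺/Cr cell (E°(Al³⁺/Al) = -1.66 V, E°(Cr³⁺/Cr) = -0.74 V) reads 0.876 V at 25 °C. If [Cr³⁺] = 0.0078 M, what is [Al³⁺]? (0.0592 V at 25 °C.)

1.3 M

From the Nernst equation, log Q = n(E° − E)/0.0592 = 3(0.92 − 0.876)/0.0592 = 2.230, so Q = 170.
With Q = [Al³⁺]/[Cr³⁺] and the known concentrations, [Al³⁺] in the numerator gives [Al³⁺] = 1.3 M.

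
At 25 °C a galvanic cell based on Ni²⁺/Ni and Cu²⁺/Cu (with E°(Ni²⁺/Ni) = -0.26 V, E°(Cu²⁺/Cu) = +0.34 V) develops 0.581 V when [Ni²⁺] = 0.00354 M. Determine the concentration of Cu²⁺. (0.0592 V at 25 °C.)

From the Nernst equation, log Q = n(E° − E)/0.0592 = 2(0.60 − 0.581)/0.0592 = 0.642, so Q = 4.38.
With Q = [Ni²⁺]/[Cu²⁺] and the known concentrations, [Cu²⁺] in the denominator gives [Cu²⁺] = 8.1 × 10^-4 M.

8.1 × 10^-4 M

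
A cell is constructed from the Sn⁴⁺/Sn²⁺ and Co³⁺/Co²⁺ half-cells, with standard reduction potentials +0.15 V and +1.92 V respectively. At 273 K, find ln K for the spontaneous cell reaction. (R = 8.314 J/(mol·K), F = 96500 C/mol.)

E°_cell = +1.92 − (+0.15) = 1.77 V, with n = 2 electrons transferred.
At equilibrium E = 0, so the Nernst equation gives ln K = nFE°/RT = (2)(96500)(1.77)/((8.314)(273)) = 150.51.

ln K = 150.5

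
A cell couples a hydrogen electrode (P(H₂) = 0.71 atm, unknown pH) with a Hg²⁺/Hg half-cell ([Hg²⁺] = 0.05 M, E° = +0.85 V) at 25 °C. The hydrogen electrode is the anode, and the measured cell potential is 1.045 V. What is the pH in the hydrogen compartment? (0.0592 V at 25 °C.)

E°_cell = 0.85 V and n = 2.
log Q = n(E° − E)/0.0592 = 2×(0.85 − 1.045)/0.0592 = -6.588.
With Q = [H⁺]^2 / ([Hg²⁺]·P(H₂)), solving for [H⁺] gives log[H⁺] = -4.019, so pH = 4.02.

pH = 4.02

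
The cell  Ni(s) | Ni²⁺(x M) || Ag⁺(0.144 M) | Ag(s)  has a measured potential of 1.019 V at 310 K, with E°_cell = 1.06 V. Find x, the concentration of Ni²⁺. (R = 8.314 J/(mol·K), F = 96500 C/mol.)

0.45 M

From the Nernst equation, ln Q = nF(E° − E)/RT = 2×96500×(1.06 − 1.019)/(8.314×310) = 3.070, so Q = 21.5.
With Q = [Ni²⁺]/[Ag⁺]^2 and the known concentrations, [Ni²⁺] in the numerator gives [Ni²⁺] = 0.45 M.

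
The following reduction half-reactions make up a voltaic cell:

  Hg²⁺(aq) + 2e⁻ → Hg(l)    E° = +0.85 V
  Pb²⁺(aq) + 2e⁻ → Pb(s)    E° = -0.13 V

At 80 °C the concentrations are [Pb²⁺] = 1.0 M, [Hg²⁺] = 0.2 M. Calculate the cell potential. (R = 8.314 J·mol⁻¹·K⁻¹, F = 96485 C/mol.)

0.956 V

The Hg²⁺/Hg couple has the higher reduction potential and acts as the cathode, so E°_cell = +0.85 − (-0.13) = 0.98 V.
Balancing electrons gives n = 2; the reaction quotient is Q = [Pb²⁺]/[Hg²⁺] = 5.00.
E = E° − (RT/nF) ln Q = 0.98 − (8.314×353)/(2×96485) × (1.609) = 0.980 − 0.024 = 0.956 V.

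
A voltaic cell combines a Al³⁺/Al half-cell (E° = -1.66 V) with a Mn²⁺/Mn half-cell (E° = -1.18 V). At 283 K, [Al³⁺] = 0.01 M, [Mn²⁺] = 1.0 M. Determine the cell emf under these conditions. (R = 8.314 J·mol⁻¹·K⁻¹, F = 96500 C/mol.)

0.517 V

The Mn²⁺/Mn couple has the higher reduction potential and acts as the cathode, so E°_cell = -1.18 − (-1.66) = 0.48 V.
Balancing electrons gives n = 6; the reaction quotient is Q = [Al³⁺]^2/[Mn²⁺]^3 = 1 × 10^-4.
E = E° − (RT/nF) ln Q = 0.48 − (8.314×283)/(6×96500) × (-9.210) = 0.480 + 0.037 = 0.517 V.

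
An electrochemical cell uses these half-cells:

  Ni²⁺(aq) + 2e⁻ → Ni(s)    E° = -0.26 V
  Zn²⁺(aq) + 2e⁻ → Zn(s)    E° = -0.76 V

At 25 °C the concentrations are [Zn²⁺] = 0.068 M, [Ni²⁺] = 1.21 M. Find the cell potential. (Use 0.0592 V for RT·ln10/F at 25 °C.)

The Ni²⁺/Ni couple has the higher reduction potential and acts as the cathode, so E°_cell = -0.26 − (-0.76) = 0.50 V.
Balancing electrons gives n = 2; the reaction quotient is Q = [Zn²⁺]/[Ni²⁺] = 0.0562.
At 25 °C, E = E° − (0.0592/n) log Q = 0.50 − (0.0592/2)(-1.250) = 0.500 + 0.037 = 0.537 V.

0.537 V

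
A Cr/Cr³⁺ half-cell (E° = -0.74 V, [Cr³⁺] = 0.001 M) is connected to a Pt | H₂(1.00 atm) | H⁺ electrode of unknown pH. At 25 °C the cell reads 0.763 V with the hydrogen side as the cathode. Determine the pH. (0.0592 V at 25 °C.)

pH = 0.61

E°_cell = 0.74 V and n = 6.
log Q = n(E° − E)/0.0592 = 6×(0.74 − 0.763)/0.0592 = -2.331.
With Q = [Cr³⁺]^2·P(H₂)^3 / [H⁺]^6, solving for [H⁺] gives log[H⁺] = -0.611, so pH = 0.61.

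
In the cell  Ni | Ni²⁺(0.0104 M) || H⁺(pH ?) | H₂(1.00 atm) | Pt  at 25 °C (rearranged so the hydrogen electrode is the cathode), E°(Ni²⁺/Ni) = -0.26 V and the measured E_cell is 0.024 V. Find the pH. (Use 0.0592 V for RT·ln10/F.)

E°_cell = 0.26 V and n = 2.
log Q = n(E° − E)/0.0592 = 2×(0.26 − 0.024)/0.0592 = 7.973.
With Q = [Ni²⁺]·P(H₂) / [H⁺]^2, solving for [H⁺] gives log[H⁺] = -4.978, so pH = 4.98.

pH = 4.98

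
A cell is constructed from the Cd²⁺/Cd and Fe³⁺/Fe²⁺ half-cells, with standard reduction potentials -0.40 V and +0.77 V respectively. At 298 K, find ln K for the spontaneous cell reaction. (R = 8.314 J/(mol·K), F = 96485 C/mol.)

E°_cell = +0.77 − (-0.40) = 1.17 V, with n = 2 electrons transferred.
At equilibrium E = 0, so the Nernst equation gives ln K = nFE°/RT = (2)(96485)(1.17)/((8.314)(298)) = 91.13.

ln K = 91.1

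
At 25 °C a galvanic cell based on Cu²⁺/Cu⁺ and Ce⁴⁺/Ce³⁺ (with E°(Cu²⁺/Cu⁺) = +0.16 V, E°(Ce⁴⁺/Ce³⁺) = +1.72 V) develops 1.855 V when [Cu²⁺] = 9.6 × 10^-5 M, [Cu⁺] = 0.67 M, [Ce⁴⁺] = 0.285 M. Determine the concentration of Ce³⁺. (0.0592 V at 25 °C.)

From the Nernst equation, log Q = n(E° − E)/0.0592 = 1(1.56 − 1.855)/0.0592 = -4.983, so Q = 1.04 × 10^-5.
With Q = [Cu²⁺]·[Ce³⁺]/([Cu⁺]·[Ce⁴⁺]) and the known concentrations, [Ce³⁺] in the numerator gives [Ce³⁺] = 0.021 M.

0.021 M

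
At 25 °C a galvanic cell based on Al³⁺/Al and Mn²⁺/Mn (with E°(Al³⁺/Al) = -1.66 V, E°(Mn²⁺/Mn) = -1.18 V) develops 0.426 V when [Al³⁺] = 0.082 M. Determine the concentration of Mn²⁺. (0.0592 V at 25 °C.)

0.0028 M

From the Nernst equation, log Q = n(E° − E)/0.0592 = 6(0.48 − 0.426)/0.0592 = 5.473, so Q = 2.97 × 10^5.
With Q = [Al³⁺]^2/[Mn²⁺]^3 and the known concentrations, [Mn²⁺]^3 in the denominator gives [Mn²⁺] = 0.0028 M.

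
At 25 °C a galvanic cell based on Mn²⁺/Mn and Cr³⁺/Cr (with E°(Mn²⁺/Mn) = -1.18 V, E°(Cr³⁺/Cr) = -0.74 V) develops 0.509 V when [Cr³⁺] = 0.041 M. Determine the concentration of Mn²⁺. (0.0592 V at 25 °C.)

From the Nernst equation, log Q = n(E° − E)/0.0592 = 6(0.44 − 0.509)/0.0592 = -6.993, so Q = 1.02 × 10^-7.
With Q = [Mn²⁺]^3/[Cr³⁺]^2 and the known concentrations, [Mn²⁺]^3 in the numerator gives [Mn²⁺] = 5.5 × 10^-4 M.

5.5 × 10^-4 M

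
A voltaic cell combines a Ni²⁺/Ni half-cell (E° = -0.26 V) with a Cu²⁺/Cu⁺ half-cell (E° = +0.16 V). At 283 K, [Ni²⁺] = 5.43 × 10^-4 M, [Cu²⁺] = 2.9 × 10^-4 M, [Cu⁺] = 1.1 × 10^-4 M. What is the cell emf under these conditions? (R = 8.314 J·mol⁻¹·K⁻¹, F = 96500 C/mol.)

The Cu²⁺/Cu⁺ couple has the higher reduction potential and acts as the cathode, so E°_cell = +0.16 − (-0.26) = 0.42 V.
Balancing electrons gives n = 2; the reaction quotient is Q = [Ni²⁺]·[Cu⁺]^2/[Cu²⁺]^2 = 7.81 × 10^-5.
E = E° − (RT/nF) ln Q = 0.42 − (8.314×283)/(2×96500) × (-9.457) = 0.420 + 0.115 = 0.535 V.

0.535 V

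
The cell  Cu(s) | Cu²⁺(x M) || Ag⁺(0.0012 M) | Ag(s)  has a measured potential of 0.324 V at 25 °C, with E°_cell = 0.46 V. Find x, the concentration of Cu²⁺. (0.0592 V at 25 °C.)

From the Nernst equation, log Q = n(E° − E)/0.0592 = 2(0.46 − 0.324)/0.0592 = 4.595, so Q = 3.93 × 10^4.
With Q = [Cu²⁺]/[Ag⁺]^2 and the known concentrations, [Cu²⁺] in the numerator gives [Cu²⁺] = 0.057 M.

0.057 M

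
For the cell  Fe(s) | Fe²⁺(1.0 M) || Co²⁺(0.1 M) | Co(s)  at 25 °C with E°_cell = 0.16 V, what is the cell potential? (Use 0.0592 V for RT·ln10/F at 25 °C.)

Balancing electrons gives n = 2; the reaction quotient is Q = [Fe²⁺]/[Co²⁺] = 10.0.
At 25 °C, E = E° − (0.0592/n) log Q = 0.16 − (0.0592/2)(1.000) = 0.160 − 0.030 = 0.130 V.

0.130 V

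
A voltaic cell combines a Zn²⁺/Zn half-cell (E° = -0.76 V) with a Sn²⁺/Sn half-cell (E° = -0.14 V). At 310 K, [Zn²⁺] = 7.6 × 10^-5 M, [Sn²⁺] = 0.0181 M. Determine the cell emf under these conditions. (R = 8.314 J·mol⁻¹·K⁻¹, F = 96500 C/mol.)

0.693 V

The Sn²⁺/Sn couple has the higher reduction potential and acts as the cathode, so E°_cell = -0.14 − (-0.76) = 0.62 V.
Balancing electrons gives n = 2; the reaction quotient is Q = [Zn²⁺]/[Sn²⁺] = 0.00420.
E = E° − (RT/nF) ln Q = 0.62 − (8.314×310)/(2×96500) × (-5.473) = 0.620 + 0.073 = 0.693 V.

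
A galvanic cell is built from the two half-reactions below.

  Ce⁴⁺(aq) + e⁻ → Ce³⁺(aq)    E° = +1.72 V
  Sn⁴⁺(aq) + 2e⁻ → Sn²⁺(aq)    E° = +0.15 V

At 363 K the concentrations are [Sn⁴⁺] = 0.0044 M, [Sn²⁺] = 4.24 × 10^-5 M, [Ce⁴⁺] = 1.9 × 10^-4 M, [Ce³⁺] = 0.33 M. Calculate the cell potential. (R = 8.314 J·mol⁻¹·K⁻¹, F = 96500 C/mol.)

1.26 V

The Ce⁴⁺/Ce³⁺ couple has the higher reduction potential and acts as the cathode, so E°_cell = +1.72 − (+0.15) = 1.57 V.
Balancing electrons gives n = 2; the reaction quotient is Q = [Sn⁴⁺]·[Ce³⁺]^2/([Sn²⁺]·[Ce⁴⁺]^2) = 3.13 × 10^8.
E = E° − (RT/nF) ln Q = 1.57 − (8.314×363)/(2×96500) × (19.562) = 1.570 − 0.306 = 1.264 V.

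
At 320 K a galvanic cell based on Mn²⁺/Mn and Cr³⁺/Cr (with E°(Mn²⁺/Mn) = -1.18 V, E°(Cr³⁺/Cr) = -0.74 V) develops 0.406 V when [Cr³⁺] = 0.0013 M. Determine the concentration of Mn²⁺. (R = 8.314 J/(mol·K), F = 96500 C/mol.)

From the Nernst equation, ln Q = nF(E° − E)/RT = 6×96500×(0.44 − 0.406)/(8.314×320) = 7.399, so Q = 1640.
With Q = [Mn²⁺]^3/[Cr³⁺]^2 and the known concentrations, [Mn²⁺]^3 in the numerator gives [Mn²⁺] = 0.14 M.

0.14 M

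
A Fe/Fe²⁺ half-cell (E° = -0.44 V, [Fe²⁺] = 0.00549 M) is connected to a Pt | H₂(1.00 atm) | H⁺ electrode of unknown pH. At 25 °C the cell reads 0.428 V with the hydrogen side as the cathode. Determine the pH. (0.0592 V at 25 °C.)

E°_cell = 0.44 V and n = 2.
log Q = n(E° − E)/0.0592 = 2×(0.44 − 0.428)/0.0592 = 0.405.
With Q = [Fe²⁺]·P(H₂) / [H⁺]^2, solving for [H⁺] gives log[H⁺] = -1.333, so pH = 1.33.

pH = 1.33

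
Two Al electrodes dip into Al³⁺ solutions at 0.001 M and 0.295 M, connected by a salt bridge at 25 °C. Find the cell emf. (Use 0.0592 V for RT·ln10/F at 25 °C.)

Both half-cells are Al³⁺/Al, so E°_cell = 0. The concentrated side is the cathode; the cell reaction moves Al³⁺ from high to low concentration with n = 3.
Q = [Al³⁺]_dilute/[Al³⁺]_conc = 0.001/0.295 = 0.00339.
E = 0 − (0.0592/3) log Q = −(0.0592/3)(-2.470) = 0.0487 V.

0.049 V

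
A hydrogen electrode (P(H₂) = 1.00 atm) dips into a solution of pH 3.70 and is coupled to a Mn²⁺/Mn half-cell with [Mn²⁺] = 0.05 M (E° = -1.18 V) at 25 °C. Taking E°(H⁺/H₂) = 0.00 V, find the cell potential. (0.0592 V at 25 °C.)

1.00 V

The hydrogen couple is the cathode, so E°_cell = 1.18 V; n = 2.
[H⁺] = 10^(−3.70) = 2 × 10^-4 M, and Q = [Mn²⁺]·P(H₂) / [H⁺]^2 = 1.26 × 10^6.
E = E° − (0.0592/2) log Q = 1.18 − (0.0592/2)(6.099) = 0.999 V.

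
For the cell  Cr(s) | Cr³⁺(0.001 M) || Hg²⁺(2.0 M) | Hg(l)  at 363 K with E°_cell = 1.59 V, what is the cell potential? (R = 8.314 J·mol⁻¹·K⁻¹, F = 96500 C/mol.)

1.67 V

Balancing electrons gives n = 6; the reaction quotient is Q = [Cr³⁺]^2/[Hg²⁺]^3 = 1.25 × 10^-7.
E = E° − (RT/nF) ln Q = 1.59 − (8.314×363)/(6×96500) × (-15.895) = 1.590 + 0.083 = 1.673 V.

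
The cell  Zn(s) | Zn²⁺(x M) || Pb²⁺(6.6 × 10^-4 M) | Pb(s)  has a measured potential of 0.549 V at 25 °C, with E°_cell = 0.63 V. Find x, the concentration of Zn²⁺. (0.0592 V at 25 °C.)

0.36 M

From the Nernst equation, log Q = n(E° − E)/0.0592 = 2(0.63 − 0.549)/0.0592 = 2.736, so Q = 545.
With Q = [Zn²⁺]/[Pb²⁺] and the known concentrations, [Zn²⁺] in the numerator gives [Zn²⁺] = 0.36 M.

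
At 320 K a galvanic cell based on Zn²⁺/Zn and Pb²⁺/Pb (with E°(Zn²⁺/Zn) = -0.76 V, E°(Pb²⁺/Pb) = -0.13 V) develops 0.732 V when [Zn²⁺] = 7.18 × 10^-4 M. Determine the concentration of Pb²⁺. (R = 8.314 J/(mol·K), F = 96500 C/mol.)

From the Nernst equation, ln Q = nF(E° − E)/RT = 2×96500×(0.63 − 0.732)/(8.314×320) = -7.399, so Q = 6.12 × 10^-4.
With Q = [Zn²⁺]/[Pb²⁺] and the known concentrations, [Pb²⁺] in the denominator gives [Pb²⁺] = 1.2 M.

1.2 M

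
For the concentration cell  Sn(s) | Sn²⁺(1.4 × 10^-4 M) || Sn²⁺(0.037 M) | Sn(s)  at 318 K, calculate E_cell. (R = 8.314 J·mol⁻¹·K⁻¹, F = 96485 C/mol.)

Both half-cells are Sn²⁺/Sn, so E°_cell = 0. The concentrated side is the cathode; the cell reaction moves Sn²⁺ from high to low concentration with n = 2.
Q = [Sn²⁺]_dilute/[Sn²⁺]_conc = 1.4 × 10^-4/0.037 = 0.00378.
E = 0 − (RT/nF) ln Q = −((8.314×318)/(2×96485))(-5.577) = 0.0764 V.

0.076 V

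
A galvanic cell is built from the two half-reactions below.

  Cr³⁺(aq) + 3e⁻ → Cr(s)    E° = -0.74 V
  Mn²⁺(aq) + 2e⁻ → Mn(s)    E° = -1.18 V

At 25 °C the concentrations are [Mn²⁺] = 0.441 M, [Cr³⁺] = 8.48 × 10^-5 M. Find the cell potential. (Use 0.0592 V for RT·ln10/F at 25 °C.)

The Cr³⁺/Cr couple has the higher reduction potential and acts as the cathode, so E°_cell = -0.74 − (-1.18) = 0.44 V.
Balancing electrons gives n = 6; the reaction quotient is Q = [Mn²⁺]^3/[Cr³⁺]^2 = 1.19 × 10^7.
At 25 °C, E = E° − (0.0592/n) log Q = 0.44 − (0.0592/6)(7.077) = 0.440 − 0.070 = 0.370 V.

0.370 V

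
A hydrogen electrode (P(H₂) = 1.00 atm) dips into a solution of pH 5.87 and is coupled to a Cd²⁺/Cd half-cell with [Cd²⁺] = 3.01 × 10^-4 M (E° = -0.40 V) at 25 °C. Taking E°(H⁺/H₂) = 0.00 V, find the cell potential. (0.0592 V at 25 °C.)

0.16 V

The hydrogen couple is the cathode, so E°_cell = 0.40 V; n = 2.
[H⁺] = 10^(−5.87) = 1.3 × 10^-6 M, and Q = [Cd²⁺]·P(H₂) / [H⁺]^2 = 1.65 × 10^8.
E = E° − (0.0592/2) log Q = 0.40 − (0.0592/2)(8.219) = 0.157 V.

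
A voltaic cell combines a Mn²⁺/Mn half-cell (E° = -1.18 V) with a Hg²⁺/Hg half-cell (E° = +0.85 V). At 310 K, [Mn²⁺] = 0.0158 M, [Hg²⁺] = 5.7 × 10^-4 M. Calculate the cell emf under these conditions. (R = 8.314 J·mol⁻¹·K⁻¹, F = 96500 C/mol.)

1.99 V

The Hg²⁺/Hg couple has the higher reduction potential and acts as the cathode, so E°_cell = +0.85 − (-1.18) = 2.03 V.
Balancing electrons gives n = 2; the reaction quotient is Q = [Mn²⁺]/[Hg²⁺] = 27.7.
E = E° − (RT/nF) ln Q = 2.03 − (8.314×310)/(2×96500) × (3.322) = 2.030 − 0.044 = 1.986 V.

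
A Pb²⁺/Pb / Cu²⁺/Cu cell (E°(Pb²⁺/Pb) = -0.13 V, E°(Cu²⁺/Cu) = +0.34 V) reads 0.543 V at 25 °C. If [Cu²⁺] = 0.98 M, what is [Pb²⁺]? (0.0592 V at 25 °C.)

From the Nernst equation, log Q = n(E° − E)/0.0592 = 2(0.47 − 0.543)/0.0592 = -2.466, so Q = 0.00342.
With Q = [Pb²⁺]/[Cu²⁺] and the known concentrations, [Pb²⁺] in the numerator gives [Pb²⁺] = 0.0033 M.

0.0033 M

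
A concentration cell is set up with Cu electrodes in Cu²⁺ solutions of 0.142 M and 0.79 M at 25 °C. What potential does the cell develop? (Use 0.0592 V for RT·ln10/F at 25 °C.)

Both half-cells are Cu²⁺/Cu, so E°_cell = 0. The concentrated side is the cathode; the cell reaction moves Cu²⁺ from high to low concentration with n = 2.
Q = [Cu²⁺]_dilute/[Cu²⁺]_conc = 0.142/0.79 = 0.180.
E = 0 − (0.0592/2) log Q = −(0.0592/2)(-0.745) = 0.0221 V.

0.022 V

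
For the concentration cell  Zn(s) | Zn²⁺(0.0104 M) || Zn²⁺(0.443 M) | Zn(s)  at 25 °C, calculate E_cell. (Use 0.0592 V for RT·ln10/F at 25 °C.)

0.048 V

Both half-cells are Zn²⁺/Zn, so E°_cell = 0. The concentrated side is the cathode; the cell reaction moves Zn²⁺ from high to low concentration with n = 2.
Q = [Zn²⁺]_dilute/[Zn²⁺]_conc = 0.0104/0.443 = 0.0235.
E = 0 − (0.0592/2) log Q = −(0.0592/2)(-1.629) = 0.0482 V.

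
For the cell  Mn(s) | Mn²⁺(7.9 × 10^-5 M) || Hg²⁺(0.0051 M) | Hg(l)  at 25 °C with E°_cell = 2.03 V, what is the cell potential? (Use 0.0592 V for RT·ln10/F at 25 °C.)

2.08 V

Balancing electrons gives n = 2; the reaction quotient is Q = [Mn²⁺]/[Hg²⁺] = 0.0155.
At 25 °C, E = E° − (0.0592/n) log Q = 2.03 − (0.0592/2)(-1.810) = 2.030 + 0.054 = 2.084 V.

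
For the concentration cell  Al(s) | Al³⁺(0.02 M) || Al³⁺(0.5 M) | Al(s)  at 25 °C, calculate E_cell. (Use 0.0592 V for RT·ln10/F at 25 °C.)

Both half-cells are Al³⁺/Al, so E°_cell = 0. The concentrated side is the cathode; the cell reaction moves Al³⁺ from high to low concentration with n = 3.
Q = [Al³⁺]_dilute/[Al³⁺]_conc = 0.02/0.5 = 0.0400.
E = 0 − (0.0592/3) log Q = −(0.0592/3)(-1.398) = 0.0276 V.

0.028 V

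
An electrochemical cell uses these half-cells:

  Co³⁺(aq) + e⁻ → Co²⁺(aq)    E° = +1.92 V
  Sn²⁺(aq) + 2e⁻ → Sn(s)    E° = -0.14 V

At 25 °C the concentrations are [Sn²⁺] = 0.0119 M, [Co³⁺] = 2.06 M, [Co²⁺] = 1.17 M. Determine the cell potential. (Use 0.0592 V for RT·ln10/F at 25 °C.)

2.13 V

The Co³⁺/Co²⁺ couple has the higher reduction potential and acts as the cathode, so E°_cell = +1.92 − (-0.14) = 2.06 V.
Balancing electrons gives n = 2; the reaction quotient is Q = [Sn²⁺]·[Co²⁺]^2/[Co³⁺]^2 = 0.00384.
At 25 °C, E = E° − (0.0592/n) log Q = 2.06 − (0.0592/2)(-2.416) = 2.060 + 0.072 = 2.132 V.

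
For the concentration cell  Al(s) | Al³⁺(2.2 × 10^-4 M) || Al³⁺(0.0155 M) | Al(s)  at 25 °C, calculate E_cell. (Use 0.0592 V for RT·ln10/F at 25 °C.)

Both half-cells are Al³⁺/Al, so E°_cell = 0. The concentrated side is the cathode; the cell reaction moves Al³⁺ from high to low concentration with n = 3.
Q = [Al³⁺]_dilute/[Al³⁺]_conc = 2.2 × 10^-4/0.0155 = 0.0142.
E = 0 − (0.0592/3) log Q = −(0.0592/3)(-1.848) = 0.0365 V.

0.036 V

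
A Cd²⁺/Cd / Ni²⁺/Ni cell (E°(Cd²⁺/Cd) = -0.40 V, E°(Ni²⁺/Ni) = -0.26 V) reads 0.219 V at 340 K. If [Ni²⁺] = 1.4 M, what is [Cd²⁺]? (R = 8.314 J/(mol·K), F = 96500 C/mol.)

0.0064 M

From the Nernst equation, ln Q = nF(E° − E)/RT = 2×96500×(0.14 − 0.219)/(8.314×340) = -5.394, so Q = 0.00454.
With Q = [Cd²⁺]/[Ni²⁺] and the known concentrations, [Cd²⁺] in the numerator gives [Cd²⁺] = 0.0064 M.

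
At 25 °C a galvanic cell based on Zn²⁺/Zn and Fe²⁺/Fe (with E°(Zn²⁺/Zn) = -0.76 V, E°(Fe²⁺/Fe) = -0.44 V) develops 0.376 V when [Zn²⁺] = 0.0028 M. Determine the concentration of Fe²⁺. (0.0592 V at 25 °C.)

0.22 M

From the Nernst equation, log Q = n(E° − E)/0.0592 = 2(0.32 − 0.376)/0.0592 = -1.892, so Q = 0.0128.
With Q = [Zn²⁺]/[Fe²⁺] and the known concentrations, [Fe²⁺] in the denominator gives [Fe²⁺] = 0.22 M.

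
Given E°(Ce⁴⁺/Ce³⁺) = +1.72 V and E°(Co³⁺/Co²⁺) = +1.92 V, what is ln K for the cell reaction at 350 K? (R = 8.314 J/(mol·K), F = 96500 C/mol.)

E°_cell = +1.92 − (+1.72) = 0.20 V, with n = 1 electron transferred.
At equilibrium E = 0, so the Nernst equation gives ln K = nFE°/RT = (1)(96500)(0.20)/((8.314)(350)) = 6.63.

ln K = 6.6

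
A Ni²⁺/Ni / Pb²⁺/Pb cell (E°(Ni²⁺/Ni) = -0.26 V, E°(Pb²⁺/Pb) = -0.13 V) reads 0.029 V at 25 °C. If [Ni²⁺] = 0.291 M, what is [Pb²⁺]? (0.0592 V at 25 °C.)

From the Nernst equation, log Q = n(E° − E)/0.0592 = 2(0.13 − 0.029)/0.0592 = 3.412, so Q = 2580.
With Q = [Ni²⁺]/[Pb²⁺] and the known concentrations, [Pb²⁺] in the denominator gives [Pb²⁺] = 1.1 × 10^-4 M.

1.1 × 10^-4 M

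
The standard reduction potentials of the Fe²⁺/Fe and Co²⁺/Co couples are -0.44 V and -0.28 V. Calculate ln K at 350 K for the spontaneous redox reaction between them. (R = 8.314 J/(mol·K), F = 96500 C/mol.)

ln K = 10.6

E°_cell = -0.28 − (-0.44) = 0.16 V, with n = 2 electrons transferred.
At equilibrium E = 0, so the Nernst equation gives ln K = nFE°/RT = (2)(96500)(0.16)/((8.314)(350)) = 10.61.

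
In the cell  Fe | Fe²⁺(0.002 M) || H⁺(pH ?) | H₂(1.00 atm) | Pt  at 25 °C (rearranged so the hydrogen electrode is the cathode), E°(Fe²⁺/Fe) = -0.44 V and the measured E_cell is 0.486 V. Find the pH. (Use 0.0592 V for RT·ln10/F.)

E°_cell = 0.44 V and n = 2.
log Q = n(E° − E)/0.0592 = 2×(0.44 − 0.486)/0.0592 = -1.554.
With Q = [Fe²⁺]·P(H₂) / [H⁺]^2, solving for [H⁺] gives log[H⁺] = -0.572, so pH = 0.57.

pH = 0.57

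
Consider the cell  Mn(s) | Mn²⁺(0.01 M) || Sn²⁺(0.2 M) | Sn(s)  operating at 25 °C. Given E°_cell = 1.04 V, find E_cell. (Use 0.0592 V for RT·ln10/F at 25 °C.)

Balancing electrons gives n = 2; the reaction quotient is Q = [Mn²⁺]/[Sn²⁺] = 0.0500.
At 25 °C, E = E° − (0.0592/n) log Q = 1.04 − (0.0592/2)(-1.301) = 1.040 + 0.039 = 1.079 V.

1.08 V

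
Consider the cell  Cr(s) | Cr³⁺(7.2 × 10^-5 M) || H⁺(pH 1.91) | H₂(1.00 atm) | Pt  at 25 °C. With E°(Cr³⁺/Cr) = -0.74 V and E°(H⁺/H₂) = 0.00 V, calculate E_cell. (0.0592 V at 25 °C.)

0.71 V

The hydrogen couple is the cathode, so E°_cell = 0.74 V; n = 6.
[H⁺] = 10^(−1.91) = 0.012 M, and Q = [Cr³⁺]^2·P(H₂)^3 / [H⁺]^6 = 1500.
E = E° − (0.0592/6) log Q = 0.74 − (0.0592/6)(3.175) = 0.709 V.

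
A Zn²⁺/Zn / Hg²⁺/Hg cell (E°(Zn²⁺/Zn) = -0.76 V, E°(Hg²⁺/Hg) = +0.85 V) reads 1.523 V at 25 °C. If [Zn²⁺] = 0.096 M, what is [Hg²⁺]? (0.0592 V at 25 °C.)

1.1 × 10^-4 M

From the Nernst equation, log Q = n(E° − E)/0.0592 = 2(1.61 − 1.523)/0.0592 = 2.939, so Q = 869.
With Q = [Zn²⁺]/[Hg²⁺] and the known concentrations, [Hg²⁺] in the denominator gives [Hg²⁺] = 1.1 × 10^-4 M.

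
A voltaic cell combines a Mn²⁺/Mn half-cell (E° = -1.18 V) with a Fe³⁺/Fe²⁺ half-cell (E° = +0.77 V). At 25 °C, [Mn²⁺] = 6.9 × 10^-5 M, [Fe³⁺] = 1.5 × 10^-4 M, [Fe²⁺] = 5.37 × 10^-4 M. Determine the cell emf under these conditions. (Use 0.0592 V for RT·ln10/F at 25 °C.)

2.04 V

The Fe³⁺/Fe²⁺ couple has the higher reduction potential and acts as the cathode, so E°_cell = +0.77 − (-1.18) = 1.95 V.
Balancing electrons gives n = 2; the reaction quotient is Q = [Mn²⁺]·[Fe²⁺]^2/[Fe³⁺]^2 = 8.84 × 10^-4.
At 25 °C, E = E° − (0.0592/n) log Q = 1.95 − (0.0592/2)(-3.053) = 1.950 + 0.090 = 2.040 V.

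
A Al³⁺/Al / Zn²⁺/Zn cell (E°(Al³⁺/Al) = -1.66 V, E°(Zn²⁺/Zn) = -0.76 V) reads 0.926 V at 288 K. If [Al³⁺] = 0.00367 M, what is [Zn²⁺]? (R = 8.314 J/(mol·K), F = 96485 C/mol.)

0.19 M

From the Nernst equation, ln Q = nF(E° − E)/RT = 6×96485×(0.90 − 0.926)/(8.314×288) = -6.286, so Q = 0.00186.
With Q = [Al³⁺]^2/[Zn²⁺]^3 and the known concentrations, [Zn²⁺]^3 in the denominator gives [Zn²⁺] = 0.19 M.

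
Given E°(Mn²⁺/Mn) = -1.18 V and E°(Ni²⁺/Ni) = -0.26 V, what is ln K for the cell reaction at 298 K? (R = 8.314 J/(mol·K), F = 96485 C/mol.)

E°_cell = -0.26 − (-1.18) = 0.92 V, with n = 2 electrons transferred.
At equilibrium E = 0, so the Nernst equation gives ln K = nFE°/RT = (2)(96485)(0.92)/((8.314)(298)) = 71.66.

ln K = 71.7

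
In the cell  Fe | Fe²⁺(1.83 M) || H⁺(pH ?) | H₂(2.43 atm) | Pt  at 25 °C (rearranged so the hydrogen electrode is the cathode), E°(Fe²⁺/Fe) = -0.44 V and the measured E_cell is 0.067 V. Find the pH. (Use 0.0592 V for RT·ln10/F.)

pH = 5.98

E°_cell = 0.44 V and n = 2.
log Q = n(E° − E)/0.0592 = 2×(0.44 − 0.067)/0.0592 = 12.601.
With Q = [Fe²⁺]·P(H₂) / [H⁺]^2, solving for [H⁺] gives log[H⁺] = -5.977, so pH = 5.98.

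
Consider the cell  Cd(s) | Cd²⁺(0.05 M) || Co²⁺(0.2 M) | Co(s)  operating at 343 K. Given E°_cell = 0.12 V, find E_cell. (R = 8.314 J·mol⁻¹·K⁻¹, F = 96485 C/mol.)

Balancing electrons gives n = 2; the reaction quotient is Q = [Cd²⁺]/[Co²⁺] = 0.250.
E = E° − (RT/nF) ln Q = 0.12 − (8.314×343)/(2×96485) × (-1.386) = 0.120 + 0.020 = 0.140 V.

0.140 V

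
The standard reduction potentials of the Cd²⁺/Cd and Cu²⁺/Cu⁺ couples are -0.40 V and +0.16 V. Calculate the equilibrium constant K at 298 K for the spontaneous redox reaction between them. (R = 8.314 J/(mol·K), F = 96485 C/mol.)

E°_cell = +0.16 − (-0.40) = 0.56 V, with n = 2 electrons transferred.
At equilibrium E = 0, so the Nernst equation gives ln K = nFE°/RT = (2)(96485)(0.56)/((8.314)(298)) = 43.62.
K = e^43.62 = 8.8 × 10^18.

8.8 × 10^18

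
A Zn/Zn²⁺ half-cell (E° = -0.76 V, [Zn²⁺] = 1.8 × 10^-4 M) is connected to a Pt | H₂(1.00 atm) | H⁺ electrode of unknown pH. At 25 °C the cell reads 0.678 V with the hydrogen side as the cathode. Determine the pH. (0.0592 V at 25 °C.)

pH = 3.26

E°_cell = 0.76 V and n = 2.
log Q = n(E° − E)/0.0592 = 2×(0.76 − 0.678)/0.0592 = 2.770.
With Q = [Zn²⁺]·P(H₂) / [H⁺]^2, solving for [H⁺] gives log[H⁺] = -3.257, so pH = 3.26.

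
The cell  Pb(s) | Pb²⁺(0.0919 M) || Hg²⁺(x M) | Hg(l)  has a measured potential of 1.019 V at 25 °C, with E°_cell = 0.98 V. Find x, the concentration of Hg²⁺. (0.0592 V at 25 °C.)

From the Nernst equation, log Q = n(E° − E)/0.0592 = 2(0.98 − 1.019)/0.0592 = -1.318, so Q = 0.0481.
With Q = [Pb²⁺]/[Hg²⁺] and the known concentrations, [Hg²⁺] in the denominator gives [Hg²⁺] = 1.9 M.

1.9 M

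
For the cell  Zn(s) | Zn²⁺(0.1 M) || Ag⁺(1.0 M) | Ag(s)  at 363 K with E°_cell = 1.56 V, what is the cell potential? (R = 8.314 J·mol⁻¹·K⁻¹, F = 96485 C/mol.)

Balancing electrons gives n = 2; the reaction quotient is Q = [Zn²⁺]/[Ag⁺]^2 = 0.100.
E = E° − (RT/nF) ln Q = 1.56 − (8.314×363)/(2×96485) × (-2.303) = 1.560 + 0.036 = 1.596 V.

1.60 V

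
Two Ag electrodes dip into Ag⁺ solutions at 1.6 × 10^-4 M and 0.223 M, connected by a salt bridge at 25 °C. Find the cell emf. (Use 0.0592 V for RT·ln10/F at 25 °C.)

0.19 V

Both half-cells are Ag⁺/Ag, so E°_cell = 0. The concentrated side is the cathode; the cell reaction moves Ag⁺ from high to low concentration with n = 1.
Q = [Ag⁺]_dilute/[Ag⁺]_conc = 1.6 × 10^-4/0.223 = 7.17 × 10^-4.
E = 0 − (0.0592/1) log Q = −(0.0592/1)(-3.144) = 0.1861 V.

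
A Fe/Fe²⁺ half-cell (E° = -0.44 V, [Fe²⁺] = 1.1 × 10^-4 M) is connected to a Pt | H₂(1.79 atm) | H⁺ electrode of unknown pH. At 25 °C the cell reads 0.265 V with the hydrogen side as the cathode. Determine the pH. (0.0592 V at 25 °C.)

pH = 4.81

E°_cell = 0.44 V and n = 2.
log Q = n(E° − E)/0.0592 = 2×(0.44 − 0.265)/0.0592 = 5.912.
With Q = [Fe²⁺]·P(H₂) / [H⁺]^2, solving for [H⁺] gives log[H⁺] = -4.809, so pH = 4.81.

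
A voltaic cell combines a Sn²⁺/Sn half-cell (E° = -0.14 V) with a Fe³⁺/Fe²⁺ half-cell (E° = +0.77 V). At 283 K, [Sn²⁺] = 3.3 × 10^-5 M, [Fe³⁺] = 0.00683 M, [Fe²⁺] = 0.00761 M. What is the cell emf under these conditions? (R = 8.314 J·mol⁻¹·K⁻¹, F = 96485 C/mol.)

The Fe³⁺/Fe²⁺ couple has the higher reduction potential and acts as the cathode, so E°_cell = +0.77 − (-0.14) = 0.91 V.
Balancing electrons gives n = 2; the reaction quotient is Q = [Sn²⁺]·[Fe²⁺]^2/[Fe³⁺]^2 = 4.1 × 10^-5.
E = E° − (RT/nF) ln Q = 0.91 − (8.314×283)/(2×96485) × (-10.103) = 0.910 + 0.123 = 1.033 V.

1.03 V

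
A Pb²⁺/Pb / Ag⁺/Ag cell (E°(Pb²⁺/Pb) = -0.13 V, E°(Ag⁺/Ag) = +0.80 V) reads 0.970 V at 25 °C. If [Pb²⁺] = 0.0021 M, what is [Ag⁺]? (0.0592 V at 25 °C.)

0.22 M

From the Nernst equation, log Q = n(E° − E)/0.0592 = 2(0.93 − 0.970)/0.0592 = -1.351, so Q = 0.0445.
With Q = [Pb²⁺]/[Ag⁺]^2 and the known concentrations, [Ag⁺]^2 in the denominator gives [Ag⁺] = 0.22 M.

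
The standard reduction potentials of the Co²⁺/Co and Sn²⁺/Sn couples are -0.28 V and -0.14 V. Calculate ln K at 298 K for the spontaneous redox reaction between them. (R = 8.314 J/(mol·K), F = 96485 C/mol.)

ln K = 10.9

E°_cell = -0.14 − (-0.28) = 0.14 V, with n = 2 electrons transferred.
At equilibrium E = 0, so the Nernst equation gives ln K = nFE°/RT = (2)(96485)(0.14)/((8.314)(298)) = 10.90.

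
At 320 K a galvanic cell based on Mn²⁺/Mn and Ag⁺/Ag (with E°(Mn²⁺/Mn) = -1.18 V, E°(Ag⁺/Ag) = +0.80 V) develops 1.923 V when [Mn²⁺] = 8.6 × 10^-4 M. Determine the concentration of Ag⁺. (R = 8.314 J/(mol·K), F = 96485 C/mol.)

From the Nernst equation, ln Q = nF(E° − E)/RT = 2×96485×(1.98 − 1.923)/(8.314×320) = 4.134, so Q = 62.4.
With Q = [Mn²⁺]/[Ag⁺]^2 and the known concentrations, [Ag⁺]^2 in the denominator gives [Ag⁺] = 0.0037 M.

0.0037 M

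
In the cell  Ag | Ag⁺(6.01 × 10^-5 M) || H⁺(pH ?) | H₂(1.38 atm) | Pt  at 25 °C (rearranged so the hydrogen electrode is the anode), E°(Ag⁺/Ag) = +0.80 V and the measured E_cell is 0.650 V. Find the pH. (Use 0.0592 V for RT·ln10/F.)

E°_cell = 0.80 V and n = 2.
log Q = n(E° − E)/0.0592 = 2×(0.80 − 0.650)/0.0592 = 5.068.
With Q = [H⁺]^2 / ([Ag⁺]^2·P(H₂)), solving for [H⁺] gives log[H⁺] = -1.617, so pH = 1.62.

pH = 1.62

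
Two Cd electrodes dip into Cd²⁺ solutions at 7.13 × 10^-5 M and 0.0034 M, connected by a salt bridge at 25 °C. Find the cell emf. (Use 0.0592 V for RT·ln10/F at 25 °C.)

Both half-cells are Cd²⁺/Cd, so E°_cell = 0. The concentrated side is the cathode; the cell reaction moves Cd²⁺ from high to low concentration with n = 2.
Q = [Cd²⁺]_dilute/[Cd²⁺]_conc = 7.13 × 10^-5/0.0034 = 0.0210.
E = 0 − (0.0592/2) log Q = −(0.0592/2)(-1.678) = 0.0497 V.

0.050 V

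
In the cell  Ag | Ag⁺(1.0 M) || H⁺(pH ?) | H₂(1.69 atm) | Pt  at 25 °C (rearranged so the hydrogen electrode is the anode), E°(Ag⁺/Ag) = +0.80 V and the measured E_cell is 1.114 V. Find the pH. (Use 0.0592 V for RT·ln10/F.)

E°_cell = 0.80 V and n = 2.
log Q = n(E° − E)/0.0592 = 2×(0.80 − 1.114)/0.0592 = -10.608.
With Q = [H⁺]^2 / ([Ag⁺]^2·P(H₂)), solving for [H⁺] gives log[H⁺] = -5.190, so pH = 5.19.

pH = 5.19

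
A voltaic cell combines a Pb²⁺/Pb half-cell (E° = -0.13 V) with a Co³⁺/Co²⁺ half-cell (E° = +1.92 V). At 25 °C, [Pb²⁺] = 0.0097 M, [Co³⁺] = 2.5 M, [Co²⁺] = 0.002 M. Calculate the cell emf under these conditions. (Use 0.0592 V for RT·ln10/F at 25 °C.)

The Co³⁺/Co²⁺ couple has the higher reduction potential and acts as the cathode, so E°_cell = +1.92 − (-0.13) = 2.05 V.
Balancing electrons gives n = 2; the reaction quotient is Q = [Pb²⁺]·[Co²⁺]^2/[Co³⁺]^2 = 6.21 × 10^-9.
At 25 °C, E = E° − (0.0592/n) log Q = 2.05 − (0.0592/2)(-8.207) = 2.050 + 0.243 = 2.293 V.

2.29 V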